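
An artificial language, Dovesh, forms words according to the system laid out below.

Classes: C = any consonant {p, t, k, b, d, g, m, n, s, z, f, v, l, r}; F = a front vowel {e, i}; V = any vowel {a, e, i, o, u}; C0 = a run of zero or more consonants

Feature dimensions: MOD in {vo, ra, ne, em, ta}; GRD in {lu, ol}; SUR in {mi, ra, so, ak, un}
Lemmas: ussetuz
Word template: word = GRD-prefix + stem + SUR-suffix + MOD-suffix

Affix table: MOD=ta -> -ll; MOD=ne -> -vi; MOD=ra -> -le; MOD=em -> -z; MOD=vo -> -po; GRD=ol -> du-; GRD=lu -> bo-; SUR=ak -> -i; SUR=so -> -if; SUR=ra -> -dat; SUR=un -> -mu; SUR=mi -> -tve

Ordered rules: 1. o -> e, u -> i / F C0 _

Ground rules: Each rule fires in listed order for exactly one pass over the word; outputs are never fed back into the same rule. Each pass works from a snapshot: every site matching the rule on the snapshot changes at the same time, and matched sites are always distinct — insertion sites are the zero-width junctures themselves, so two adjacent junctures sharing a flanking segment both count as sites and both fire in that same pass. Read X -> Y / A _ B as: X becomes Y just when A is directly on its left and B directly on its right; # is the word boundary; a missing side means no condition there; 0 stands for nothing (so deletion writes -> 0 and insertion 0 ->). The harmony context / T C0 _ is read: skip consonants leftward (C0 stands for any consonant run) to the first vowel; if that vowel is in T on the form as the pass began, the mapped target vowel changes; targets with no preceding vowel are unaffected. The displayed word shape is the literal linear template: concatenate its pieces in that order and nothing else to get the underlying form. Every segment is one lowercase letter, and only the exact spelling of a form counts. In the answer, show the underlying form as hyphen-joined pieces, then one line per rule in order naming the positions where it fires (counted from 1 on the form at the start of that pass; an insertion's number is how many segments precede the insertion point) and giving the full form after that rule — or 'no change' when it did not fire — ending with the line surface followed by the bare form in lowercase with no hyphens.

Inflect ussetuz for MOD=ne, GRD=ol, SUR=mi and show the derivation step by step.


underlying: du-ussetuz-tve-vi
1. o -> e, u -> i / F C0 _: fires at position(s) 8: duussetiztvevi
surface: duussetiztvevi


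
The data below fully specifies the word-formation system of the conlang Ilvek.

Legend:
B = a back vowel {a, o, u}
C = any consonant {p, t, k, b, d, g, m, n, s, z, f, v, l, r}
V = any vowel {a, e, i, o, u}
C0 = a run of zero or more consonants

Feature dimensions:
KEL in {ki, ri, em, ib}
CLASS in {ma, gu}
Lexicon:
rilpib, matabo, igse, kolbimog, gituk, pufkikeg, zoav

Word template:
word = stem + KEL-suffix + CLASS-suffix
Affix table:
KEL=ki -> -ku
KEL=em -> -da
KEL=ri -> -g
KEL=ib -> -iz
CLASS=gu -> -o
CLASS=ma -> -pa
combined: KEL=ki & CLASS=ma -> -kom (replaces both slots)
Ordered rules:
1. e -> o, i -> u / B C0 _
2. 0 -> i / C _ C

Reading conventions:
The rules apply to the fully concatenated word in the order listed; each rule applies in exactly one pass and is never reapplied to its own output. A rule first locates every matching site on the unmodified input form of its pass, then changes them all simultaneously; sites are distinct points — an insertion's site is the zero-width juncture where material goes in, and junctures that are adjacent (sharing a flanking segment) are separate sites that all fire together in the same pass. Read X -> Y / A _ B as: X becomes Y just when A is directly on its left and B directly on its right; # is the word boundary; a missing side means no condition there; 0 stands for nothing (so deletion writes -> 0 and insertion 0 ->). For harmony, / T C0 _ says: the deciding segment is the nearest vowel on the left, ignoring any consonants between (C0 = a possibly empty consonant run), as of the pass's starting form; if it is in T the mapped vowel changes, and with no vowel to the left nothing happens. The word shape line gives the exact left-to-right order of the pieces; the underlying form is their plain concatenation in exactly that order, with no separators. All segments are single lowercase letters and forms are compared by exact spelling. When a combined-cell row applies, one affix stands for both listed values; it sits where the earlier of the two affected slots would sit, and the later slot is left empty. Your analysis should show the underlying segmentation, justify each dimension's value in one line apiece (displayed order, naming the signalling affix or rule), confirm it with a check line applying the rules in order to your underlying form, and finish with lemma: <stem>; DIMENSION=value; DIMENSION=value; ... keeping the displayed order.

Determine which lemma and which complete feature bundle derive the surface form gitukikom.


underlying: gituk-kom
KEL=ki - signalled by the combined affix row
CLASS=ma - signalled by the combined affix row
check: gitukkom -> gitukkom -> gitukikom
lemma: gituk; KEL=ki; CLASS=ma


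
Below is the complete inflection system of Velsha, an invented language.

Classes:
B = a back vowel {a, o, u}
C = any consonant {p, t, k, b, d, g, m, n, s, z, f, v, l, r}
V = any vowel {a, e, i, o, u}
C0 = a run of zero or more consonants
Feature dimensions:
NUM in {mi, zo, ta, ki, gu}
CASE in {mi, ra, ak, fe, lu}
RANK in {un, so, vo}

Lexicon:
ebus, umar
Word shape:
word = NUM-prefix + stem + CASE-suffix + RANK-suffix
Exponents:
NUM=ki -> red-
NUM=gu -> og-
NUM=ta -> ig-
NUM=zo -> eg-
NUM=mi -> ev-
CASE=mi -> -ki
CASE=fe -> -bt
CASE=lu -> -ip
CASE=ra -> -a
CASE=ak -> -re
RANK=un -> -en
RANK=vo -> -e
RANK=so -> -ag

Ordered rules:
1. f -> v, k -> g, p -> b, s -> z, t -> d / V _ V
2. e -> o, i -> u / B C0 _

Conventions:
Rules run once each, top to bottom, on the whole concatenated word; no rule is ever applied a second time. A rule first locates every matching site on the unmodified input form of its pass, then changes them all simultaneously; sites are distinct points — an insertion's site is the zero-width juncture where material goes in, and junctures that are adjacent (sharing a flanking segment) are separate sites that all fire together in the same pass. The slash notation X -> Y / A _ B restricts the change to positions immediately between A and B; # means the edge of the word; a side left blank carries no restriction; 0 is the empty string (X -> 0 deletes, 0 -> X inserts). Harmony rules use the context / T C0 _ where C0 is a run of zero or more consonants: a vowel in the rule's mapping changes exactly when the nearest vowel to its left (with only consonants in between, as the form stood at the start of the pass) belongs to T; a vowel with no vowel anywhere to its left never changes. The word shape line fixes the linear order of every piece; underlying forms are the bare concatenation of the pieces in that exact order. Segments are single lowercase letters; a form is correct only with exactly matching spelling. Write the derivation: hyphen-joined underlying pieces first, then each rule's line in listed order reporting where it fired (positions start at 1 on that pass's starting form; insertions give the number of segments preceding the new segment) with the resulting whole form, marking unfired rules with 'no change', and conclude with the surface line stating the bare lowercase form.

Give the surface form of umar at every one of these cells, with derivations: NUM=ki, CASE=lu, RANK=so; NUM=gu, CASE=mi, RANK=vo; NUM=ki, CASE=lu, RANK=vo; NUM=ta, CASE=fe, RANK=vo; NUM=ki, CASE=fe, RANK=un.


cell NUM=ki, CASE=lu, RANK=so:
underlying: red-umar-ip-ag
1. f -> v, k -> g, p -> b, s -> z, t -> d / V _ V: fires at position(s) 9: redumaribag
2. e -> o, i -> u / B C0 _: fires at position(s) 8: redumarubag
surface: redumarubag

cell NUM=gu, CASE=mi, RANK=vo:
underlying: og-umar-ki-e
1. f -> v, k -> g, p -> b, s -> z, t -> d / V _ V: no change
2. e -> o, i -> u / B C0 _: fires at position(s) 8: ogumarkue
surface: ogumarkue

cell NUM=ki, CASE=lu, RANK=vo:
underlying: red-umar-ip-e
1. f -> v, k -> g, p -> b, s -> z, t -> d / V _ V: fires at position(s) 9: redumaribe
2. e -> o, i -> u / B C0 _: fires at position(s) 8: redumarube
surface: redumarube

cell NUM=ta, CASE=fe, RANK=vo:
underlying: ig-umar-bt-e
1. f -> v, k -> g, p -> b, s -> z, t -> d / V _ V: no change
2. e -> o, i -> u / B C0 _: fires at position(s) 9: igumarbto
surface: igumarbto

cell NUM=ki, CASE=fe, RANK=un:
underlying: red-umar-bt-en
1. f -> v, k -> g, p -> b, s -> z, t -> d / V _ V: no change
2. e -> o, i -> u / B C0 _: fires at position(s) 10: redumarbton
surface: redumarbton


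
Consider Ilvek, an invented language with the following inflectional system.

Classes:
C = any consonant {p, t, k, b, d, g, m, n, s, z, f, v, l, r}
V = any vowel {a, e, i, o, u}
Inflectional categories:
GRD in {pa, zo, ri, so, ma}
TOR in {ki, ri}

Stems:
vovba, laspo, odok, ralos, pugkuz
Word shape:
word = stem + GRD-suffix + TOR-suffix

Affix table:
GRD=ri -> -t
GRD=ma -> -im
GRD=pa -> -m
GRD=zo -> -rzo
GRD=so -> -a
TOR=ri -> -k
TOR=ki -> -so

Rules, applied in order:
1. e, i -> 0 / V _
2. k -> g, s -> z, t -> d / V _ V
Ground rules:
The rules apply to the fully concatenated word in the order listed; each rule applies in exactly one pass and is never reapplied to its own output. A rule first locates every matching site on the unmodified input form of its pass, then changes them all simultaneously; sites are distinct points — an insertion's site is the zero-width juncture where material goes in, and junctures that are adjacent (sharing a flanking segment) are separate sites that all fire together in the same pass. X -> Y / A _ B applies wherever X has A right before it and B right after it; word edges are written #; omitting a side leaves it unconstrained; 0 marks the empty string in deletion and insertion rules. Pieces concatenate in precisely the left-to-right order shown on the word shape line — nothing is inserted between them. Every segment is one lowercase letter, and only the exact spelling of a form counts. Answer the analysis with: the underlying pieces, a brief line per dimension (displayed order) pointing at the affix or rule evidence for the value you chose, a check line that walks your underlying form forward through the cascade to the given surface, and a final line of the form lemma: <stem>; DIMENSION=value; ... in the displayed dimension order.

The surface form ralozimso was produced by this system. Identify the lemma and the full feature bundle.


underlying: ralos-im-so
GRD=ma - signalled by the affix -im
TOR=ki - signalled by the affix -so
check: ralosimso -> ralosimso -> ralozimso
lemma: ralos; GRD=ma; TOR=ki


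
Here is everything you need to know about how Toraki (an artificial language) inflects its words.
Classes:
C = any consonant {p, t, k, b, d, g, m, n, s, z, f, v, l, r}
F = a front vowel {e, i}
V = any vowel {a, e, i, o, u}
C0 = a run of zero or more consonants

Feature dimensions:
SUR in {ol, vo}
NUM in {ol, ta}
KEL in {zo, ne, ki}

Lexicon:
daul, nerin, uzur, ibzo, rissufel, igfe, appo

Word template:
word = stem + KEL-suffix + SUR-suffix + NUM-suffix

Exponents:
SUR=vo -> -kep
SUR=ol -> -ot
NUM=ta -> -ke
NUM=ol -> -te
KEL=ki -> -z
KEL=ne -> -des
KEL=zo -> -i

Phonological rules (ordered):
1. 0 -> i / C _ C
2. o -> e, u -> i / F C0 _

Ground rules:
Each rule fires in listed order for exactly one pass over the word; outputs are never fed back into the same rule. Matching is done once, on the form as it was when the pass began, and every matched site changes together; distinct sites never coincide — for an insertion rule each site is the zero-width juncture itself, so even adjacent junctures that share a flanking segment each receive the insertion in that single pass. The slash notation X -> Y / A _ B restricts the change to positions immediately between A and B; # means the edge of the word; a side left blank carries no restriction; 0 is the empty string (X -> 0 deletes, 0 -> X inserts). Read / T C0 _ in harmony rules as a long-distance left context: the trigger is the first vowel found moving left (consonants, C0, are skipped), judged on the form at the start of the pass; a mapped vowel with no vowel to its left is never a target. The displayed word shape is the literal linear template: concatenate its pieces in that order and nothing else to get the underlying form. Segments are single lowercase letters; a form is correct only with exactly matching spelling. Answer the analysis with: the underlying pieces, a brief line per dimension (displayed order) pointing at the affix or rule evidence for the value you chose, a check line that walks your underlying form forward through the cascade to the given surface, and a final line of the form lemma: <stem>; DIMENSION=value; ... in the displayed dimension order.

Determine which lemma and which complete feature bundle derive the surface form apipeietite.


underlying: appo-i-ot-te
SUR=ol - signalled by the affix -ot
NUM=ol - signalled by the affix -te
KEL=zo - signalled by the affix -i
check: appoiotte -> apipoiotite -> apipeietite
lemma: appo; SUR=ol; NUM=ol; KEL=zo


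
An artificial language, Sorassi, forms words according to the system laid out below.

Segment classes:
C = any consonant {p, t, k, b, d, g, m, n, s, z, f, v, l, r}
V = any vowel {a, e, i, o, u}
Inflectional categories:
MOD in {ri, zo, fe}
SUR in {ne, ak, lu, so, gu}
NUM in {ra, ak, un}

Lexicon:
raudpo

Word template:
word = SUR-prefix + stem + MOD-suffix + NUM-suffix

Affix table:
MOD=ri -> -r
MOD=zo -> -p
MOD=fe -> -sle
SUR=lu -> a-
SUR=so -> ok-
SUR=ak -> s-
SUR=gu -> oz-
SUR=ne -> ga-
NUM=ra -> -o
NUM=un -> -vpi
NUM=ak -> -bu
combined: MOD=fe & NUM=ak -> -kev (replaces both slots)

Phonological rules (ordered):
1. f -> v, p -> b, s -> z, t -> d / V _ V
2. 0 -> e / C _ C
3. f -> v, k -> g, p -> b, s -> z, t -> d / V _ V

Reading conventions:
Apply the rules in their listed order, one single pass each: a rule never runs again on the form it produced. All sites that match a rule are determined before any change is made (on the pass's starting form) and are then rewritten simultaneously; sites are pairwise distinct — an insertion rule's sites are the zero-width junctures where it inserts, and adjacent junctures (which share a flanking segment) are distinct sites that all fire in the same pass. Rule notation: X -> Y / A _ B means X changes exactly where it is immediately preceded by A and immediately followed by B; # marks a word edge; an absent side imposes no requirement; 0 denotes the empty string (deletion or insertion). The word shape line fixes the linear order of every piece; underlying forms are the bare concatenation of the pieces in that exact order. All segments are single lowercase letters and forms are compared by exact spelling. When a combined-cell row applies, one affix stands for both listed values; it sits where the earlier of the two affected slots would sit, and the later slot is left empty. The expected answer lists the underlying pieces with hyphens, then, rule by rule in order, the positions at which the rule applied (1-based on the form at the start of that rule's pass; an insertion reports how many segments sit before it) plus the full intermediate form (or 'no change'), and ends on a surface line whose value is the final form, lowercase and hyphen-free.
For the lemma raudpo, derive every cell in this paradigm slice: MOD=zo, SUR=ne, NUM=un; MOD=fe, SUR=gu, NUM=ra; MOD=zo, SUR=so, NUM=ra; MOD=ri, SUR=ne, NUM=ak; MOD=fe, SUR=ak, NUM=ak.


cell MOD=zo, SUR=ne, NUM=un:
underlying: ga-raudpo-p-vpi
1. f -> v, p -> b, s -> z, t -> d / V _ V: no change
2. 0 -> e / C _ C: inserts after position(s) 6, 9, 10: garaudepopevepi
3. f -> v, k -> g, p -> b, s -> z, t -> d / V _ V: fires at position(s) 8, 10, 14: garaudebobevebi
surface: garaudebobevebi

cell MOD=fe, SUR=gu, NUM=ra:
underlying: oz-raudpo-sle-o
1. f -> v, p -> b, s -> z, t -> d / V _ V: no change
2. 0 -> e / C _ C: inserts after position(s) 2, 6, 9: ozeraudeposeleo
3. f -> v, k -> g, p -> b, s -> z, t -> d / V _ V: fires at position(s) 9, 11: ozeraudebozeleo
surface: ozeraudebozeleo

cell MOD=zo, SUR=so, NUM=ra:
underlying: ok-raudpo-p-o
1. f -> v, p -> b, s -> z, t -> d / V _ V: fires at position(s) 9: okraudpobo
2. 0 -> e / C _ C: inserts after position(s) 2, 6: okeraudepobo
3. f -> v, k -> g, p -> b, s -> z, t -> d / V _ V: fires at position(s) 2, 9: ogeraudebobo
surface: ogeraudebobo

cell MOD=ri, SUR=ne, NUM=ak:
underlying: ga-raudpo-r-bu
1. f -> v, p -> b, s -> z, t -> d / V _ V: no change
2. 0 -> e / C _ C: inserts after position(s) 6, 9: garaudeporebu
3. f -> v, k -> g, p -> b, s -> z, t -> d / V _ V: fires at position(s) 8: garaudeborebu
surface: garaudeborebu

cell MOD=fe, SUR=ak, NUM=ak:
underlying: s-raudpo-kev
1. f -> v, p -> b, s -> z, t -> d / V _ V: no change
2. 0 -> e / C _ C: inserts after position(s) 1, 5: seraudepokev
3. f -> v, k -> g, p -> b, s -> z, t -> d / V _ V: fires at position(s) 8, 10: seraudebogev
surface: seraudebogev


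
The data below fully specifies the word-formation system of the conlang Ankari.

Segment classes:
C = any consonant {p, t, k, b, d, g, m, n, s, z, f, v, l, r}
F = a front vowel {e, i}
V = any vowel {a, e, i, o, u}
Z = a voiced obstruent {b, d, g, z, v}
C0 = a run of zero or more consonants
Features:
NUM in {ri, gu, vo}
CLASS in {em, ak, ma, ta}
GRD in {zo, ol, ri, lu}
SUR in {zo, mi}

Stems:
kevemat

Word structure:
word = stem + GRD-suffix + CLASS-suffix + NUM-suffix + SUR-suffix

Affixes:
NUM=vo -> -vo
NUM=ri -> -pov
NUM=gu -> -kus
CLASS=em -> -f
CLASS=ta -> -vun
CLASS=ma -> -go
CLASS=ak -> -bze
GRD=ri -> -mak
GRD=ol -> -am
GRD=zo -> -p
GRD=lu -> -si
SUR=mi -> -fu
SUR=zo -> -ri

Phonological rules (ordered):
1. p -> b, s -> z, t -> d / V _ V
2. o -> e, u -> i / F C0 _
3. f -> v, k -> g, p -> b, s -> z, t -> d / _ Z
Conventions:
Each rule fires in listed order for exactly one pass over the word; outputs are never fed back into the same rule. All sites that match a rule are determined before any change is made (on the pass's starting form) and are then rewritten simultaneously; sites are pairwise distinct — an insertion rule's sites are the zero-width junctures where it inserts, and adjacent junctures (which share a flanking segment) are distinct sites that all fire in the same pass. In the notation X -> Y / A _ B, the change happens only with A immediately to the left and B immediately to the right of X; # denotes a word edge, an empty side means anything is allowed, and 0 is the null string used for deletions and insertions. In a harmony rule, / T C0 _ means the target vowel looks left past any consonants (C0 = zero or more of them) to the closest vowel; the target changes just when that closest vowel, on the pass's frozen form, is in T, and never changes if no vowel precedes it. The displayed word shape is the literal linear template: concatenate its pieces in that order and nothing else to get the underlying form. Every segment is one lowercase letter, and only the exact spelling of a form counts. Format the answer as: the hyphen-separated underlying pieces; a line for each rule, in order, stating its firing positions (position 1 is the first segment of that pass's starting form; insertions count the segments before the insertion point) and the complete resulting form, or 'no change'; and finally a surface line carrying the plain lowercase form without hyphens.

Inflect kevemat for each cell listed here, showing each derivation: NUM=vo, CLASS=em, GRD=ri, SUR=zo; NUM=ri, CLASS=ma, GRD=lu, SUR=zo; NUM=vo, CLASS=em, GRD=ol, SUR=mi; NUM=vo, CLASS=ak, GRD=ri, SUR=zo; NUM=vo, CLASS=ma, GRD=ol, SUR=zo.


cell NUM=vo, CLASS=em, GRD=ri, SUR=zo:
underlying: kevemat-mak-f-vo-ri
1. p -> b, s -> z, t -> d / V _ V: no change
2. o -> e, u -> i / F C0 _: no change
3. f -> v, k -> g, p -> b, s -> z, t -> d / _ Z: fires at position(s) 11: kevematmakvvori
surface: kevematmakvvori

cell NUM=ri, CLASS=ma, GRD=lu, SUR=zo:
underlying: kevemat-si-go-pov-ri
1. p -> b, s -> z, t -> d / V _ V: fires at position(s) 12: kevematsigobovri
2. o -> e, u -> i / F C0 _: fires at position(s) 11: kevematsigebovri
3. f -> v, k -> g, p -> b, s -> z, t -> d / _ Z: no change
surface: kevematsigebovri

cell NUM=vo, CLASS=em, GRD=ol, SUR=mi:
underlying: kevemat-am-f-vo-fu
1. p -> b, s -> z, t -> d / V _ V: fires at position(s) 7: kevemadamfvofu
2. o -> e, u -> i / F C0 _: no change
3. f -> v, k -> g, p -> b, s -> z, t -> d / _ Z: fires at position(s) 10: kevemadamvvofu
surface: kevemadamvvofu

cell NUM=vo, CLASS=ak, GRD=ri, SUR=zo:
underlying: kevemat-mak-bze-vo-ri
1. p -> b, s -> z, t -> d / V _ V: no change
2. o -> e, u -> i / F C0 _: fires at position(s) 15: kevematmakbzeveri
3. f -> v, k -> g, p -> b, s -> z, t -> d / _ Z: fires at position(s) 10: kevematmagbzeveri
surface: kevematmagbzeveri

cell NUM=vo, CLASS=ma, GRD=ol, SUR=zo:
underlying: kevemat-am-go-vo-ri
1. p -> b, s -> z, t -> d / V _ V: fires at position(s) 7: kevemadamgovori
2. o -> e, u -> i / F C0 _: no change
3. f -> v, k -> g, p -> b, s -> z, t -> d / _ Z: no change
surface: kevemadamgovori


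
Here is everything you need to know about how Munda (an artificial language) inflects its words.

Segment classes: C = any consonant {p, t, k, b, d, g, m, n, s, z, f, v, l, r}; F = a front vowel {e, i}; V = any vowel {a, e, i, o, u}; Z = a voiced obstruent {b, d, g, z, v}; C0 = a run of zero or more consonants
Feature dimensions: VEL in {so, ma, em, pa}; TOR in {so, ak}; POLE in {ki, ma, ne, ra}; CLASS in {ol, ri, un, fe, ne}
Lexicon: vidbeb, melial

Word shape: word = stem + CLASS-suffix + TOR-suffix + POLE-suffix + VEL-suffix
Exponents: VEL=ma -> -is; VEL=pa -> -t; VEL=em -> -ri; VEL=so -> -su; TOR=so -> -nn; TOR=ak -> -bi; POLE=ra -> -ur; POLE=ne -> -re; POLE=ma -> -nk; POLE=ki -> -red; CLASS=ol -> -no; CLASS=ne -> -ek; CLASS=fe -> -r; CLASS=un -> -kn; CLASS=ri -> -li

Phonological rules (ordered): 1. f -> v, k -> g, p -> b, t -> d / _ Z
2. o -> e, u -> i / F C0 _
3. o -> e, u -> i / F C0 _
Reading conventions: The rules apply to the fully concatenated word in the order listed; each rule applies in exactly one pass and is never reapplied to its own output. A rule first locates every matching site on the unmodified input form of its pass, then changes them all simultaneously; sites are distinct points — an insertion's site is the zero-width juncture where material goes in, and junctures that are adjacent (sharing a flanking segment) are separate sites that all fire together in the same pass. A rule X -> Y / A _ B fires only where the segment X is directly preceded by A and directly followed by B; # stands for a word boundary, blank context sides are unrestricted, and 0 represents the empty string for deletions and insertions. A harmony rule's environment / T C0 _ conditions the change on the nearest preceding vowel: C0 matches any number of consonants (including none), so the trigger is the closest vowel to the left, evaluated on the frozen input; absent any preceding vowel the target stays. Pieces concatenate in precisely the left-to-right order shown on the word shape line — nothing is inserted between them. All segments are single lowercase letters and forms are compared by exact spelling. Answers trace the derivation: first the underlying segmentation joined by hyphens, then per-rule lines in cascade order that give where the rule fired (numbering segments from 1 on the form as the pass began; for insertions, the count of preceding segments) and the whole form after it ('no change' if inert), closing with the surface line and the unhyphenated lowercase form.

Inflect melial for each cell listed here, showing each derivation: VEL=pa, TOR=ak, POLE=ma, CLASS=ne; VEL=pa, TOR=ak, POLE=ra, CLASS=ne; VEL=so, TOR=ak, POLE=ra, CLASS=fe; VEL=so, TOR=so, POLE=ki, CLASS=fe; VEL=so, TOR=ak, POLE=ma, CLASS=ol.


cell VEL=pa, TOR=ak, POLE=ma, CLASS=ne:
underlying: melial-ek-bi-nk-t
1. f -> v, k -> g, p -> b, t -> d / _ Z: fires at position(s) 8: melialegbinkt
2. o -> e, u -> i / F C0 _: no change
3. o -> e, u -> i / F C0 _: no change
surface: melialegbinkt

cell VEL=pa, TOR=ak, POLE=ra, CLASS=ne:
underlying: melial-ek-bi-ur-t
1. f -> v, k -> g, p -> b, t -> d / _ Z: fires at position(s) 8: melialegbiurt
2. o -> e, u -> i / F C0 _: fires at position(s) 11: melialegbiirt
3. o -> e, u -> i / F C0 _: no change
surface: melialegbiirt

cell VEL=so, TOR=ak, POLE=ra, CLASS=fe:
underlying: melial-r-bi-ur-su
1. f -> v, k -> g, p -> b, t -> d / _ Z: no change
2. o -> e, u -> i / F C0 _: fires at position(s) 10: melialrbiirsu
3. o -> e, u -> i / F C0 _: fires at position(s) 13: melialrbiirsi
surface: melialrbiirsi

cell VEL=so, TOR=so, POLE=ki, CLASS=fe:
underlying: melial-r-nn-red-su
1. f -> v, k -> g, p -> b, t -> d / _ Z: no change
2. o -> e, u -> i / F C0 _: fires at position(s) 14: melialrnnredsi
3. o -> e, u -> i / F C0 _: no change
surface: melialrnnredsi

cell VEL=so, TOR=ak, POLE=ma, CLASS=ol:
underlying: melial-no-bi-nk-su
1. f -> v, k -> g, p -> b, t -> d / _ Z: no change
2. o -> e, u -> i / F C0 _: fires at position(s) 14: melialnobinksi
3. o -> e, u -> i / F C0 _: no change
surface: melialnobinksi


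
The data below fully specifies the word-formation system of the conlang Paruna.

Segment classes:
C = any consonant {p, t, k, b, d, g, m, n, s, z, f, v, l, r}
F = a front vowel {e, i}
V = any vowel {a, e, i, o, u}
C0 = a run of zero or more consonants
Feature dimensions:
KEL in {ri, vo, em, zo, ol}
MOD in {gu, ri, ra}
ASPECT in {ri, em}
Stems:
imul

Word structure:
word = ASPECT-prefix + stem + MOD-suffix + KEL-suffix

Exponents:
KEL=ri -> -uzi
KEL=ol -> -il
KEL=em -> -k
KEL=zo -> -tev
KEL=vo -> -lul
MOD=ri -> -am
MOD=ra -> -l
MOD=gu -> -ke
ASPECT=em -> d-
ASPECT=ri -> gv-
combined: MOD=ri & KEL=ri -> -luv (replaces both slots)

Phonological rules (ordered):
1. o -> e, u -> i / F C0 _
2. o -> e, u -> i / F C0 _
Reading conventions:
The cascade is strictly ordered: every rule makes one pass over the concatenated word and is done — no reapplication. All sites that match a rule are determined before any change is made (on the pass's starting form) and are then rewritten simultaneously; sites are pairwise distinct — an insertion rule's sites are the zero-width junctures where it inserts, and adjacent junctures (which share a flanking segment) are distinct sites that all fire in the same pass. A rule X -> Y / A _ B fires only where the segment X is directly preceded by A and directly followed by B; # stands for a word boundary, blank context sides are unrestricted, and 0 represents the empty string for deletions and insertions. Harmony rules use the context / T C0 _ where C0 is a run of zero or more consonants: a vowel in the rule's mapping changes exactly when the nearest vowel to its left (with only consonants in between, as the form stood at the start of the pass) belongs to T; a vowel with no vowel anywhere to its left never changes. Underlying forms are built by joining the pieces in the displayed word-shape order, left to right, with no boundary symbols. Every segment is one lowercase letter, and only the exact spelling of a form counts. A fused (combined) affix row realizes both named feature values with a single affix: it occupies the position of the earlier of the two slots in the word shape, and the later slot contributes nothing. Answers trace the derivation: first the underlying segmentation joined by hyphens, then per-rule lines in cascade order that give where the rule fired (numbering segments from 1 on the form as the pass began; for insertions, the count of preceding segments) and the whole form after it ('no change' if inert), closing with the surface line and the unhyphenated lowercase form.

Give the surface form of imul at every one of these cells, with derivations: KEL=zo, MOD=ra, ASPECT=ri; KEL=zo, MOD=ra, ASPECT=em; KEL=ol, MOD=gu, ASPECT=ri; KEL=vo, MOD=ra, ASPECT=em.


cell KEL=zo, MOD=ra, ASPECT=ri:
underlying: gv-imul-l-tev
1. o -> e, u -> i / F C0 _: fires at position(s) 5: gvimilltev
2. o -> e, u -> i / F C0 _: no change
surface: gvimilltev

cell KEL=zo, MOD=ra, ASPECT=em:
underlying: d-imul-l-tev
1. o -> e, u -> i / F C0 _: fires at position(s) 4: dimilltev
2. o -> e, u -> i / F C0 _: no change
surface: dimilltev

cell KEL=ol, MOD=gu, ASPECT=ri:
underlying: gv-imul-ke-il
1. o -> e, u -> i / F C0 _: fires at position(s) 5: gvimilkeil
2. o -> e, u -> i / F C0 _: no change
surface: gvimilkeil

cell KEL=vo, MOD=ra, ASPECT=em:
underlying: d-imul-l-lul
1. o -> e, u -> i / F C0 _: fires at position(s) 4: dimilllul
2. o -> e, u -> i / F C0 _: fires at position(s) 8: dimilllil
surface: dimilllil


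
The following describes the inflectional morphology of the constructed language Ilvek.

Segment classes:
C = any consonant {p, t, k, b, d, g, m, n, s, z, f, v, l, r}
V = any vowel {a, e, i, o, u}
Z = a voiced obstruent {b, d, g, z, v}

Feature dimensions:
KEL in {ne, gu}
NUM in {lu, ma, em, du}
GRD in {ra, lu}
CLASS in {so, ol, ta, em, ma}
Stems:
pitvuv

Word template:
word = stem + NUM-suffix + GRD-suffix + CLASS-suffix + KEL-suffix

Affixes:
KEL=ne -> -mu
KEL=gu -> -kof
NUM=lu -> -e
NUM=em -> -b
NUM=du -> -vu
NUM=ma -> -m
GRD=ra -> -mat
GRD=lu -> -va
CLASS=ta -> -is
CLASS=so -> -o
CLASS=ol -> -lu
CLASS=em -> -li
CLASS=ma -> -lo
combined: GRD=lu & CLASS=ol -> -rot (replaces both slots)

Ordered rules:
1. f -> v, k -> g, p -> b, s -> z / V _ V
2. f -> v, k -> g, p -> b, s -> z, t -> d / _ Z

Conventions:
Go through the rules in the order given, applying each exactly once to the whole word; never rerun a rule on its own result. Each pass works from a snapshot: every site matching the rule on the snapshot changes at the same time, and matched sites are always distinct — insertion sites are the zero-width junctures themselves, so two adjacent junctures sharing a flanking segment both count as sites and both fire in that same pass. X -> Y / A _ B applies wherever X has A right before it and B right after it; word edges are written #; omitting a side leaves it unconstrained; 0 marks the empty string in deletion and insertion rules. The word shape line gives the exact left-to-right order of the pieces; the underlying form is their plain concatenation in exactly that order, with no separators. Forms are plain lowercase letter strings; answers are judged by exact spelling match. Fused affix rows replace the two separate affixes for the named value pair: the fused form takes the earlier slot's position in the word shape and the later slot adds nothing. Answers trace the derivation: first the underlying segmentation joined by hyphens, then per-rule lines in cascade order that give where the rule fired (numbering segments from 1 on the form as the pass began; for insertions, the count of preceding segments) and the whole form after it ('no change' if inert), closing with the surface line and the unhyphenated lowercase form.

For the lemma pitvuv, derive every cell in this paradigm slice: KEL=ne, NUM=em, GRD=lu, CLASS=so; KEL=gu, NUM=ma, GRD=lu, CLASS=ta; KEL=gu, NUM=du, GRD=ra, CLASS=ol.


cell KEL=ne, NUM=em, GRD=lu, CLASS=so:
underlying: pitvuv-b-va-o-mu
1. f -> v, k -> g, p -> b, s -> z / V _ V: no change
2. f -> v, k -> g, p -> b, s -> z, t -> d / _ Z: fires at position(s) 3: pidvuvbvaomu
surface: pidvuvbvaomu

cell KEL=gu, NUM=ma, GRD=lu, CLASS=ta:
underlying: pitvuv-m-va-is-kof
1. f -> v, k -> g, p -> b, s -> z / V _ V: no change
2. f -> v, k -> g, p -> b, s -> z, t -> d / _ Z: fires at position(s) 3: pidvuvmvaiskof
surface: pidvuvmvaiskof

cell KEL=gu, NUM=du, GRD=ra, CLASS=ol:
underlying: pitvuv-vu-mat-lu-kof
1. f -> v, k -> g, p -> b, s -> z / V _ V: fires at position(s) 14: pitvuvvumatlugof
2. f -> v, k -> g, p -> b, s -> z, t -> d / _ Z: fires at position(s) 3: pidvuvvumatlugof
surface: pidvuvvumatlugof


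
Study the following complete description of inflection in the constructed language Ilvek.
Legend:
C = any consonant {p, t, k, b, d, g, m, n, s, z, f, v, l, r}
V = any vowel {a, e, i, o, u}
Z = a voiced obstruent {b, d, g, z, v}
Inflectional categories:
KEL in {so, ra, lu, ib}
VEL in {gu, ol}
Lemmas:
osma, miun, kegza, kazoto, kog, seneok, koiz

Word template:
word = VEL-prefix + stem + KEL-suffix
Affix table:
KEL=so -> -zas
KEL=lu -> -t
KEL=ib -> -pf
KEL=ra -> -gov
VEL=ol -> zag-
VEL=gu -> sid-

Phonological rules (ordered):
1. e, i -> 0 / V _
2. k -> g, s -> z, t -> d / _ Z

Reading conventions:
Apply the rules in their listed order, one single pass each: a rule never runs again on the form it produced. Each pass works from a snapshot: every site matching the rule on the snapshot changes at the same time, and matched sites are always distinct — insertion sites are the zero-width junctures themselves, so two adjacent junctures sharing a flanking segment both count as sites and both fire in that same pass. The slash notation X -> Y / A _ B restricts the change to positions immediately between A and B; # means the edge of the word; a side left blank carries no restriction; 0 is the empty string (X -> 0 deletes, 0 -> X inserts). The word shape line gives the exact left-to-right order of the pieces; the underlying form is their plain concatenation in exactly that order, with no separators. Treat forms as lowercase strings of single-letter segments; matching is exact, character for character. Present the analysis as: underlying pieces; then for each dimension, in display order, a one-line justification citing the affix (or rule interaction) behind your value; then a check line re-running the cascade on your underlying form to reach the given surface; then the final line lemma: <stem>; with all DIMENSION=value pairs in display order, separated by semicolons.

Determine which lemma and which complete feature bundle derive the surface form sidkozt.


underlying: sid-koiz-t
KEL=lu - signalled by the affix -t
VEL=gu - signalled by the affix sid-
check: sidkoizt -> sidkozt -> sidkozt
lemma: koiz; KEL=lu; VEL=gu


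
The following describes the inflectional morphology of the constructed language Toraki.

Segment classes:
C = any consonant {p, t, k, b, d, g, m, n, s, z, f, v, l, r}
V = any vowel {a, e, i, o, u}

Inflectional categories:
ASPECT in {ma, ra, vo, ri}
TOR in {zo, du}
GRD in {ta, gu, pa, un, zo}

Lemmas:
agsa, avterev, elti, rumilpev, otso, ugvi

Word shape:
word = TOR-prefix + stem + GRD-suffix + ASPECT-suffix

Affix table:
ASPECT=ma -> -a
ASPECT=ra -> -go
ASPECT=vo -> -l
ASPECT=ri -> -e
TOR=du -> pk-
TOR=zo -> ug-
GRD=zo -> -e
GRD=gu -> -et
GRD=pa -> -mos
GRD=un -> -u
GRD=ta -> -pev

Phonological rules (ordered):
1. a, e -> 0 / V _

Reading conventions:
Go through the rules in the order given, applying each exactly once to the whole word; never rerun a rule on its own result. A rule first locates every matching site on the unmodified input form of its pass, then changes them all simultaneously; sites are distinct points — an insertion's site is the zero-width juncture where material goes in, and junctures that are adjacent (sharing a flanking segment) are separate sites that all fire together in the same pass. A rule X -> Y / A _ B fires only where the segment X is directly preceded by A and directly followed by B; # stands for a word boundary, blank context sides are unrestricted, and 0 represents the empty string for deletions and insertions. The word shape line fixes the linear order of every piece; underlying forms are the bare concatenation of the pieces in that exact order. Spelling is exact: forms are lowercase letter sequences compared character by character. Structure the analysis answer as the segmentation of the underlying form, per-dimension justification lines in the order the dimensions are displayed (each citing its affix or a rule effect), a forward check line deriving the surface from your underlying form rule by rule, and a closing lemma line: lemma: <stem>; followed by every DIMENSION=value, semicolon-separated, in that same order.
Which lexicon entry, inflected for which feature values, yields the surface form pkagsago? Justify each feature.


underlying: pk-agsa-e-go
ASPECT=ra - signalled by the affix -go
TOR=du - signalled by the affix pk-
GRD=zo - signalled by the affix -e
check: pkagsaego -> pkagsago
lemma: agsa; ASPECT=ra; TOR=du; GRD=zo


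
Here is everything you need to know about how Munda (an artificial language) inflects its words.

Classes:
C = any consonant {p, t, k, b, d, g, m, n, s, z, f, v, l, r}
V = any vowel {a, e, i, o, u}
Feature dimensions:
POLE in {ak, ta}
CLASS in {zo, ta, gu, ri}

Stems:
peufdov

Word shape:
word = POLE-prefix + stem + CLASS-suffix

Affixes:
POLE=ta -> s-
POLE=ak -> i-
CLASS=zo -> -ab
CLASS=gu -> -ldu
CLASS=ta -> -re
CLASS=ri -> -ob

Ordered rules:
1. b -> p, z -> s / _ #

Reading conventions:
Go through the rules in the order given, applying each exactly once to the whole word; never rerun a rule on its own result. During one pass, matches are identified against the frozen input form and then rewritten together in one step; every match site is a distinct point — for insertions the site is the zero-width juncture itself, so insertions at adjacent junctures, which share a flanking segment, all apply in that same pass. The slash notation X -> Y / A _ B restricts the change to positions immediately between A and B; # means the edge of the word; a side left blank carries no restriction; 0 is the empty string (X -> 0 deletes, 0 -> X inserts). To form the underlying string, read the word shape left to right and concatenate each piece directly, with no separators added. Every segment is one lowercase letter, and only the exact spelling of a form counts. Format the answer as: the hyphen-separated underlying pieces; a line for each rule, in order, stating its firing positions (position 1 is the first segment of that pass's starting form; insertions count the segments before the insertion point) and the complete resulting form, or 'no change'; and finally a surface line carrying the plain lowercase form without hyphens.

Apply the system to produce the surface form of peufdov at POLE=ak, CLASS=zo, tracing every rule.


underlying: i-peufdov-ab
1. b -> p, z -> s / _ #: fires at position(s) 10: ipeufdovap
surface: ipeufdovap


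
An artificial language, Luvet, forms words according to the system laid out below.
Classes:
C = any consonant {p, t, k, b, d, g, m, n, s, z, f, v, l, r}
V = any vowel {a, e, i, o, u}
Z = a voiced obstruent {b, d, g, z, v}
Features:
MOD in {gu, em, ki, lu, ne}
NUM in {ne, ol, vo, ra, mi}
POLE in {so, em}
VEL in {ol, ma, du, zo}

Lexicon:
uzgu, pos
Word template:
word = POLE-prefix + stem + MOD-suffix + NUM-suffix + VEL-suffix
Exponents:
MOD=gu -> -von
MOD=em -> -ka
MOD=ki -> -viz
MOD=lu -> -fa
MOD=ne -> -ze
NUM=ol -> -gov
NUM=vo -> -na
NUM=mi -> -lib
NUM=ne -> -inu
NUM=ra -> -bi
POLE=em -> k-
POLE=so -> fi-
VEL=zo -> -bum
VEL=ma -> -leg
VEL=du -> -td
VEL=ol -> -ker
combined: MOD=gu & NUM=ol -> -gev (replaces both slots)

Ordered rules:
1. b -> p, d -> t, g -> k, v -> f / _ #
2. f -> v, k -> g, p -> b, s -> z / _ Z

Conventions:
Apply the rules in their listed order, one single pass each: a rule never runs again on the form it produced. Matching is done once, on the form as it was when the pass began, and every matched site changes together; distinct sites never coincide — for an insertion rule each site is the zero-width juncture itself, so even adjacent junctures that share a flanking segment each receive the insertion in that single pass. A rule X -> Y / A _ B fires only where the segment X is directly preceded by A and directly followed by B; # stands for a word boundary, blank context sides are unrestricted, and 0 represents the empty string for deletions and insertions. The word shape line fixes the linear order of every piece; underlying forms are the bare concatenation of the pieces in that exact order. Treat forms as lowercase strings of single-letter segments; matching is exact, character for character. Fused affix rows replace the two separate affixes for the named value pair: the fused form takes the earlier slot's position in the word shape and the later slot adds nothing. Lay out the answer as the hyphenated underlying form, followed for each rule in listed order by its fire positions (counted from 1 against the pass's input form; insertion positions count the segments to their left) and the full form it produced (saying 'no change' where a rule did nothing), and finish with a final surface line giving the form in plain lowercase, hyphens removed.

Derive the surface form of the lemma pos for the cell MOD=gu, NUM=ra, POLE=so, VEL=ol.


underlying: fi-pos-von-bi-ker
1. b -> p, d -> t, g -> k, v -> f / _ #: no change
2. f -> v, k -> g, p -> b, s -> z / _ Z: fires at position(s) 5: fipozvonbiker
surface: fipozvonbiker
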